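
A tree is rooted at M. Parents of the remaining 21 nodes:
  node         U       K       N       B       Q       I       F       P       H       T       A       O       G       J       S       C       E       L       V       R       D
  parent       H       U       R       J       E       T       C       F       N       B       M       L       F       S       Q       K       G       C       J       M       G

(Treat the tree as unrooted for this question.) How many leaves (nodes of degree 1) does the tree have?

6

The leaves are A, D, I, O, P, V.
That is 6 leaves.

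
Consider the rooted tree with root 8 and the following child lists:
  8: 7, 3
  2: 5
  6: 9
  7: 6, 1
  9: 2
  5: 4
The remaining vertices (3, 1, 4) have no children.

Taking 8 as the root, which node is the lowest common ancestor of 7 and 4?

7's ancestor chain is 7, 8 and 4's is 4, 5, 2, 9, 6, 7, 8; they first meet at 7.

7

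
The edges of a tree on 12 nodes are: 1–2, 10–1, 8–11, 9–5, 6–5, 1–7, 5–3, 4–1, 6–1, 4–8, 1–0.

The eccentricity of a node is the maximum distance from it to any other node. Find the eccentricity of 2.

A farthest node from 2 is 11 (9, 3 also at distance 4).
The path 2–1–4–8–11 has 4 edges.

4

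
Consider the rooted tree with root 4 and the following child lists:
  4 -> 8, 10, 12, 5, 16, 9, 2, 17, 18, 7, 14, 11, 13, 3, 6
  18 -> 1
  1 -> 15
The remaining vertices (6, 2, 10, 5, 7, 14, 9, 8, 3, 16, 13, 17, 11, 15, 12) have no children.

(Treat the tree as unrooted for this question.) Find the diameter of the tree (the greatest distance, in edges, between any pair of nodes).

4

BFS from 15 reaches 8 last, at distance 4; BFS from 8 confirms no node is farther.
Path: 15 - 1 - 18 - 4 - 8.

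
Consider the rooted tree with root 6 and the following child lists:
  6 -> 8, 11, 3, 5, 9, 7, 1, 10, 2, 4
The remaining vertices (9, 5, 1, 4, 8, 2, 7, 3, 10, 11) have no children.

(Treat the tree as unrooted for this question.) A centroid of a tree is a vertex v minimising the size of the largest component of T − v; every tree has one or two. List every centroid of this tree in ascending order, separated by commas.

If 6 is removed the pieces have sizes 1, 1, 1, 1, 1, 1, 1, 1, 1, 1, all ≤ ⌊11/2⌋ = 5.
No neighbour of 6 does as well, so 6 is the unique centroid.

6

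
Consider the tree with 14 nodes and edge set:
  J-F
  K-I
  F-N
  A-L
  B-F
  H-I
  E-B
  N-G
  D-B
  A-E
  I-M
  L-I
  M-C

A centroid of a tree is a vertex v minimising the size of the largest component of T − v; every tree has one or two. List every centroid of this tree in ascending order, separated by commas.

Delete A: the remaining components have sizes 7, 6. Max 7 ≤ 7, so A is a centroid.
E is adjacent to A and is also a centroid (the largest component after removing it is likewise 7).

A, E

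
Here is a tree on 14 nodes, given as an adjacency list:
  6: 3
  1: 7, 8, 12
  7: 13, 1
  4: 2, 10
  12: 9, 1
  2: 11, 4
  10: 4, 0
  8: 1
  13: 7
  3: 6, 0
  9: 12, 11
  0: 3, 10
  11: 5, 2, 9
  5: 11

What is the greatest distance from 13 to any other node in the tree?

11

A farthest node from 13 is 6.
The path 13 – 7 – 1 – 12 – 9 – 11 – 2 – 4 – 10 – 0 – 3 – 6 has 11 edges.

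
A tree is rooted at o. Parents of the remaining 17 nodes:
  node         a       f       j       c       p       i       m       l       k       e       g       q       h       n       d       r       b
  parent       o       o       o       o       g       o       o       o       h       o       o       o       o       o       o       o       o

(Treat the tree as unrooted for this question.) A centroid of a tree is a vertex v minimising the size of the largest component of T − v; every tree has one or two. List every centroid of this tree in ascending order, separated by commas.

Removing o splits the tree into components of sizes 2, 2, 1, 1, 1, 1, 1, 1, 1, 1, 1, 1, 1, 1, 1; the largest is 2 ≤ ⌊18/2⌋ = 9.
Every other node leaves some component of size > 9, so the centroid is unique.

o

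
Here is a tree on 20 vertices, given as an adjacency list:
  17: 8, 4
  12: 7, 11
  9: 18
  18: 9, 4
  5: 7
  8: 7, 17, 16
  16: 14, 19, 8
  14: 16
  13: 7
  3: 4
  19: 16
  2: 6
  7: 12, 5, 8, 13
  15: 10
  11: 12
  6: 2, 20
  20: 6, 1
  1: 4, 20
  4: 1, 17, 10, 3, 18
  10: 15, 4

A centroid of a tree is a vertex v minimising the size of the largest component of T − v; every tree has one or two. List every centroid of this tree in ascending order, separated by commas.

4, 17

Delete 4: the remaining components have sizes 10, 4, 2, 2, 1. Max 10 ≤ 10, so 4 is a centroid.
Its neighbour 17 also leaves a largest component of size 10, so both are centroids.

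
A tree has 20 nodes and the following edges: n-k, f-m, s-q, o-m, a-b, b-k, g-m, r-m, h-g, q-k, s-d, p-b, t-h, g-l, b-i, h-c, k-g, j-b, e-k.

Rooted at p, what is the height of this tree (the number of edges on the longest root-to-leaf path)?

d sits deepest: p – b – k – q – s – d — 5 edges from the root.

5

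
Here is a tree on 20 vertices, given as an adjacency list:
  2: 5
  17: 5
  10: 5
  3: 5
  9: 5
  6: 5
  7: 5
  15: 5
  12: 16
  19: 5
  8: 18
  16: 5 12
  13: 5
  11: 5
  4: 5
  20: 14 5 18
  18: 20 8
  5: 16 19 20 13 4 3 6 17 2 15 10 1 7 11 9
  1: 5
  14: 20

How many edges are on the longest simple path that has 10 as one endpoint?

Distances from 10 peak at 4, attained at 8.
10-5-20-18-8

4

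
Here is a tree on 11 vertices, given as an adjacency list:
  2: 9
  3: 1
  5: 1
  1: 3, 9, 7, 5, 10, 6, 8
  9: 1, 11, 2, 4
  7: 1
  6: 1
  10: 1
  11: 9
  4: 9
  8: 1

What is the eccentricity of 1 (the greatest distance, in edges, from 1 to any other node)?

2

A farthest node from 1 is 4 (11, 2 also at distance 2).
The path 1–9–4 has 2 edges.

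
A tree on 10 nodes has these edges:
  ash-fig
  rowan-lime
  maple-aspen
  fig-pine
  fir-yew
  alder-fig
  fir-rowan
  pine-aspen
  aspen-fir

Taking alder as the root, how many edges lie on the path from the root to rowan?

5

Path from alder to rowan: alder → fig → pine → aspen → fir → rowan, which has 5 edges.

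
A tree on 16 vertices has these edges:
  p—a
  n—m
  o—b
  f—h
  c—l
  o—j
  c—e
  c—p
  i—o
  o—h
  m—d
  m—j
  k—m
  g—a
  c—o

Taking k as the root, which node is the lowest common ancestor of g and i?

o

Path g→root: g a p c o j m k; path i→root: i o j m k.
First common node: o.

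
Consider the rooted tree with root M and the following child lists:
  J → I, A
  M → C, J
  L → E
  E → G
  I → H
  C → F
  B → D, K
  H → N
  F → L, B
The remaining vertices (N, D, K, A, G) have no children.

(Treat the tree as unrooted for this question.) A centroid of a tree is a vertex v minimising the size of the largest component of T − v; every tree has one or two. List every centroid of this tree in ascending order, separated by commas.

C, F

Removing F splits the tree into components of sizes 7, 3, 3; the largest is 7 ≤ ⌊14/2⌋ = 7.
Its neighbour C also leaves a largest component of size 7, so both are centroids.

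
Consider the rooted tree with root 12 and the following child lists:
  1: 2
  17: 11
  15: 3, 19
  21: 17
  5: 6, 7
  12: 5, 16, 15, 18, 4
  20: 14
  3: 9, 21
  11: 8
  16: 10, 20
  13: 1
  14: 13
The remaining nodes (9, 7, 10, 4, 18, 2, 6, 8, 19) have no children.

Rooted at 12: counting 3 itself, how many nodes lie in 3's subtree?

The subtree rooted at 3 contains: 3, 21, 9, 17, 11, 8 — 6 nodes.

6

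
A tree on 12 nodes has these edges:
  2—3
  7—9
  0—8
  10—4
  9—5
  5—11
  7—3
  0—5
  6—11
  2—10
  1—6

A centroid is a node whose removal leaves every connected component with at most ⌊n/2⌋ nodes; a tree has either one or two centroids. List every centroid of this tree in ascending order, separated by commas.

Removing 5 splits the tree into components of sizes 6, 3, 2; the largest is 6 ≤ ⌊12/2⌋ = 6.
Its neighbour 9 also leaves a largest component of size 6, so both are centroids.

5, 9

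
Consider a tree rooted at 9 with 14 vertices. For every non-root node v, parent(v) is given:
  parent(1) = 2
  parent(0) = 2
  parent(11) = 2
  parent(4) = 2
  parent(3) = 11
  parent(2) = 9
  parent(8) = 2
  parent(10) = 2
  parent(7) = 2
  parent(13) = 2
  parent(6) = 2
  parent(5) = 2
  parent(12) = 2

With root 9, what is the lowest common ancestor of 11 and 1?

2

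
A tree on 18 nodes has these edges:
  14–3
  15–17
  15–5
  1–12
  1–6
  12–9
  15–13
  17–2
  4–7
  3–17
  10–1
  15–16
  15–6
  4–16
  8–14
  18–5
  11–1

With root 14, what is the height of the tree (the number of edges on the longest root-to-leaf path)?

7

A deepest node is 9, reached by 14–3–17–15–6–1–12–9.
That path has 7 edges, so the height is 7.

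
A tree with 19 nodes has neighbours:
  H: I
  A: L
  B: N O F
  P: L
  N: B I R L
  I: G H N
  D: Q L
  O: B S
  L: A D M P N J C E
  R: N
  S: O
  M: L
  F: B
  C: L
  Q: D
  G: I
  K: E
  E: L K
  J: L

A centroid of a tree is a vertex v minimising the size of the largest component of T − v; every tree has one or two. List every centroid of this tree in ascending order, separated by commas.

L

Delete L: the remaining components have sizes 9, 2, 2, 1, 1, 1, 1, 1. Max 9 ≤ 9, so L is a centroid.
No neighbour of L does as well, so L is the unique centroid.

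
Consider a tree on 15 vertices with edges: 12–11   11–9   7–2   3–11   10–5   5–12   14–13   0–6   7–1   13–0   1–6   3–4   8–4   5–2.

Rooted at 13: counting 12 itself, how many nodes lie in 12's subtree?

6

The subtree rooted at 12 contains: 12, 11, 3, 9, 4, 8 — 6 nodes.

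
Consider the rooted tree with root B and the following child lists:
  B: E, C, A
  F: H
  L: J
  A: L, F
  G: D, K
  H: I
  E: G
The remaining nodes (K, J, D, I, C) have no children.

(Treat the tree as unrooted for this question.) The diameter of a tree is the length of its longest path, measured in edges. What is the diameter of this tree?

Starting from K, a farthest node is I at distance 7.
One longest path: K–G–E–B–A–F–H–I.
So the diameter is 7.

7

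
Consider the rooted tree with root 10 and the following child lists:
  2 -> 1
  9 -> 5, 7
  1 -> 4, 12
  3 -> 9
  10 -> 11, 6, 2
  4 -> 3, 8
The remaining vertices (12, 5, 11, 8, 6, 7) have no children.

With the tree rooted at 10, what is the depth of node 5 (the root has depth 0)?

6

10 → 2 → 1 → 4 → 3 → 9 → 5 — 6 edges.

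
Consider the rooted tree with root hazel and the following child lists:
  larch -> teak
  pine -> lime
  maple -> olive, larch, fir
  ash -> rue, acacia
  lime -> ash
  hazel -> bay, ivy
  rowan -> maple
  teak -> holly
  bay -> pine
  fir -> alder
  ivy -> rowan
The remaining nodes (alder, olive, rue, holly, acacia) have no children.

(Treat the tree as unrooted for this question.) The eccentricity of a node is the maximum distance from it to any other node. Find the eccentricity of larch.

9

The node farthest from larch is rue (acacia also at distance 9), via larch–maple–rowan–ivy–hazel–bay–pine–lime–ash–rue — 9 edges.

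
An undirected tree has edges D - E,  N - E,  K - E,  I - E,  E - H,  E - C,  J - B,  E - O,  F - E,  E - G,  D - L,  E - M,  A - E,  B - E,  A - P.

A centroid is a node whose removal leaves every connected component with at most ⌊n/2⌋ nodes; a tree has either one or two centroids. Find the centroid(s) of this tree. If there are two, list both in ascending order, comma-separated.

E

Removing E splits the tree into components of sizes 2, 2, 2, 1, 1, 1, 1, 1, 1, 1, 1, 1; the largest is 2 ≤ ⌊16/2⌋ = 8.
Every other node leaves some component of size > 8, so the centroid is unique.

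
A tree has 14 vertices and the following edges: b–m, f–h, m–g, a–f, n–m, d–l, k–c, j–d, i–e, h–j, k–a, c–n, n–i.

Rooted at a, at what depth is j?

Path from a to j: a – f – h – j, which has 3 edges.

3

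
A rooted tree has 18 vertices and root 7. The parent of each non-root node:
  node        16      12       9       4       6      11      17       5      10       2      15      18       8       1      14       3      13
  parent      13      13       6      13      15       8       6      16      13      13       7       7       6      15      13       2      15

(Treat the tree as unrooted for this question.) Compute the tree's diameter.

A longest path is 11–8–6–15–13–2–3, with 6 edges.

6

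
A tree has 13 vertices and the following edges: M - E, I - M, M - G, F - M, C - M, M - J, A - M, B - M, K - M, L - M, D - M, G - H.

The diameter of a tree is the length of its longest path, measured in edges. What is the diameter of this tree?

3

A longest path is H-G-M-I, with 3 edges.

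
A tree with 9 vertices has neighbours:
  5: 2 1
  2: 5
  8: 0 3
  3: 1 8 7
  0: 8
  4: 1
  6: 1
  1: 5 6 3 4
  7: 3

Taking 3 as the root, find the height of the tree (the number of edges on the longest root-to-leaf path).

A deepest node is 2, reached by 3 → 1 → 5 → 2.
That path has 3 edges, so the height is 3.

3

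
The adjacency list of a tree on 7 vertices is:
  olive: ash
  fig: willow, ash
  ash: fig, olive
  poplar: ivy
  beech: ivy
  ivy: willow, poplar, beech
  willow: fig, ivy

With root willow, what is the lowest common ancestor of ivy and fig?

ivy's ancestor chain is ivy, willow and fig's is fig, willow; they first meet at willow.

willow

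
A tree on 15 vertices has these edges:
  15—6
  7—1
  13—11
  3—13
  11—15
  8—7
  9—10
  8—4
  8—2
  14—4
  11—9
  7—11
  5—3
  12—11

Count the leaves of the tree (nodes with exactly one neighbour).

7

The leaves are 1, 2, 5, 6, 10, 12, 14.
That is 7 leaves.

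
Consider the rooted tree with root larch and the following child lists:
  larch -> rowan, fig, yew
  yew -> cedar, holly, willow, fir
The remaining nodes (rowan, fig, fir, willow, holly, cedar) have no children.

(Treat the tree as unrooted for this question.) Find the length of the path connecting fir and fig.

3

Walking from fir: fir - yew - larch - fig. Length 3.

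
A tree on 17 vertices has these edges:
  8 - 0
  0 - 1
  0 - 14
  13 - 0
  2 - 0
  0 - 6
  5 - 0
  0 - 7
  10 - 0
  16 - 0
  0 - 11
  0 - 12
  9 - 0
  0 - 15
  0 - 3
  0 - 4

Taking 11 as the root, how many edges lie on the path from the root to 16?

2

Path from 11 to 16: 11–0–16, which has 2 edges.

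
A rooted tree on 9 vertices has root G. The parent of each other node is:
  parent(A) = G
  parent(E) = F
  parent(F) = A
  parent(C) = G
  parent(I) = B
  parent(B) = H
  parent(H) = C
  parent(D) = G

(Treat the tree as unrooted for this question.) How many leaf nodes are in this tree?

Exactly 3 nodes have a single neighbour: D, E, I.

3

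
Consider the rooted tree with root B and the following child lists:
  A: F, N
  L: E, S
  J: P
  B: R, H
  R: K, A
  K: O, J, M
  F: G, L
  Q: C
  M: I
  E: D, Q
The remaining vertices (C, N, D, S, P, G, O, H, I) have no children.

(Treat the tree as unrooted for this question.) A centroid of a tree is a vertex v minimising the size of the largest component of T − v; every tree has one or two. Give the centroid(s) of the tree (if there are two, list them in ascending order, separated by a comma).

Removing A splits the tree into components of sizes 9, 8, 1; the largest is 9 ≤ ⌊19/2⌋ = 9.
Every other node leaves some component of size > 9, so the centroid is unique.

A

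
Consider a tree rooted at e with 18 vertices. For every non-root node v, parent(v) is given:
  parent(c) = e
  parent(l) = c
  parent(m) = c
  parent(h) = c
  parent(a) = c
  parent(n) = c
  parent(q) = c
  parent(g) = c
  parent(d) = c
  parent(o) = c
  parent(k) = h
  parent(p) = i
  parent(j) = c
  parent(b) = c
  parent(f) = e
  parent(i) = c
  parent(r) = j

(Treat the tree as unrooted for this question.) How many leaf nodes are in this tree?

13

Exactly 13 nodes have a single neighbour: a, b, d, f, g, k, l, m, n, o, p, q, r.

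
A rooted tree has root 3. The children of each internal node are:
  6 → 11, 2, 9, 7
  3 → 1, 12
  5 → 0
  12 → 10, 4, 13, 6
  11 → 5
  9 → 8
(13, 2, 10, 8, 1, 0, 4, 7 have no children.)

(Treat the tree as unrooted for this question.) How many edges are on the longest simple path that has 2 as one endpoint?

Distances from 2 peak at 4, attained at 0 (1 also at distance 4).
2–6–11–5–0

4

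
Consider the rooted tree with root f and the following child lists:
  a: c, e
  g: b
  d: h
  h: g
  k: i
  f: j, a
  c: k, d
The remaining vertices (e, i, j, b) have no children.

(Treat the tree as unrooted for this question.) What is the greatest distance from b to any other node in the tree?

A farthest node from b is j.
The path b–g–h–d–c–a–f–j has 7 edges.

7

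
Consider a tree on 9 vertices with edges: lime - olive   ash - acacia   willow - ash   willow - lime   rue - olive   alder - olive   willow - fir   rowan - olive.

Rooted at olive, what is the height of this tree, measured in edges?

acacia sits deepest: olive – lime – willow – ash – acacia — 4 edges from the root.

4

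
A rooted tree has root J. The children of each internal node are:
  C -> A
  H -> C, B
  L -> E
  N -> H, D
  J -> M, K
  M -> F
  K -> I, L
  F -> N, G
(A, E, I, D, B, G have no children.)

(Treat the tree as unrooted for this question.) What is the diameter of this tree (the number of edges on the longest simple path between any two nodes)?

A longest path is A–C–H–N–F–M–J–K–L–E, with 9 edges.

9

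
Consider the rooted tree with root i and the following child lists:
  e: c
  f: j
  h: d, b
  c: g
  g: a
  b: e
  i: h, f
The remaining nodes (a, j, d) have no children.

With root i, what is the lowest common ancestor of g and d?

Path g→root: g c e b h i; path d→root: d h i.
First common node: h.

h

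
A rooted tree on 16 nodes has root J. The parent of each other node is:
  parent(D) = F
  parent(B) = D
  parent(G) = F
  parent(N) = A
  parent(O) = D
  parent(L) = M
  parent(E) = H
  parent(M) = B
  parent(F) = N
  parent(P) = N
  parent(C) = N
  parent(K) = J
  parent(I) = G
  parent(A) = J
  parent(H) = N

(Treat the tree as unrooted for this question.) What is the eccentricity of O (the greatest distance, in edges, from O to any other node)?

6

The node farthest from O is K, via O–D–F–N–A–J–K — 6 edges.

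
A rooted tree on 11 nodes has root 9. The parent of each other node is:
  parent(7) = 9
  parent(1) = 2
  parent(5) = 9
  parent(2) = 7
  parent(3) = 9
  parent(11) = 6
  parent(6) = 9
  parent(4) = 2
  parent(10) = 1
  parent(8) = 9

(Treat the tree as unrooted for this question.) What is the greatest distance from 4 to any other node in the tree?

5

Distances from 4 peak at 5, attained at 11.
4–2–7–9–6–11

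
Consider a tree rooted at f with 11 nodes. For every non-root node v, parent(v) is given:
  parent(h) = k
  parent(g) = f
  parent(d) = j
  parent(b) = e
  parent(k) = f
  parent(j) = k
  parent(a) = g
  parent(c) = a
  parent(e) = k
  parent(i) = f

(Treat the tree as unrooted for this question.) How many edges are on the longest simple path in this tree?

A longest path is c - a - g - f - k - j - d, with 6 edges.

6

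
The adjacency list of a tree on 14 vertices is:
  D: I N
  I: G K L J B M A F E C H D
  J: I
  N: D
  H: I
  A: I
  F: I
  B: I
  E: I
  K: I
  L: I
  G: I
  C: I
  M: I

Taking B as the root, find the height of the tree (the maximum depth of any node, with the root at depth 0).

The longest root-to-leaf path is B → I → D → N (3 edges).

3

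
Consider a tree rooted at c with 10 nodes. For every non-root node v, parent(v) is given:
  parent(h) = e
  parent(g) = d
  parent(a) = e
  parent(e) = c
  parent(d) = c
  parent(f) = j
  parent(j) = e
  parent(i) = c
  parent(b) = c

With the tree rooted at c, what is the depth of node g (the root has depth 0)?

2

Path from c to g: c–d–g, which has 2 edges.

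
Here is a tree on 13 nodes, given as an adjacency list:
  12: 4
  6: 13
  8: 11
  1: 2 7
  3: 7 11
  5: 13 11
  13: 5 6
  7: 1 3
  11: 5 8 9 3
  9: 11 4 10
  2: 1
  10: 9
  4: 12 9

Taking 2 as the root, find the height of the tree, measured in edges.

7

6 sits deepest: 2–1–7–3–11–5–13–6 — 7 edges from the root.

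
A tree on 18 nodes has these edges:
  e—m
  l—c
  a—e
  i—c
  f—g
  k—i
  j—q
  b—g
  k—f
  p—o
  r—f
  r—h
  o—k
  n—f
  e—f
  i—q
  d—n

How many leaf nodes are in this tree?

8

The leaves are a, b, d, h, j, l, m, p.
That is 8 leaves.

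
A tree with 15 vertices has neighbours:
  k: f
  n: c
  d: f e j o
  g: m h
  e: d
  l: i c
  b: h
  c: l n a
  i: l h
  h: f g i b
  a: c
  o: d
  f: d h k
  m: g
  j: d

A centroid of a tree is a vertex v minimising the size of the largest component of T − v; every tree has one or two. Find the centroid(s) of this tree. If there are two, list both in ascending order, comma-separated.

Delete h: the remaining components have sizes 6, 5, 2, 1. Max 6 ≤ 7, so h is a centroid.
No neighbour of h does as well, so h is the unique centroid.

h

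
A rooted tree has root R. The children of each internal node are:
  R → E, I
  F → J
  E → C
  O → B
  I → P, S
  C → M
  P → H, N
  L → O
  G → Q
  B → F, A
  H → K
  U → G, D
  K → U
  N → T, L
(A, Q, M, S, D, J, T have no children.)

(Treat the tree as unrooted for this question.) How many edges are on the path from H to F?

Walking from H: H - P - N - L - O - B - F. Length 6.

6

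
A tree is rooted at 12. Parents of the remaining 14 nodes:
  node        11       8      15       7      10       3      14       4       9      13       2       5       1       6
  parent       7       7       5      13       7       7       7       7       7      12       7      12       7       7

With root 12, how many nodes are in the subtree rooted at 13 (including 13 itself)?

12

13's subtree: {13, 7, 1, 8, 4, 3, 10, 9, 14, 2, 11, 6}, size 12.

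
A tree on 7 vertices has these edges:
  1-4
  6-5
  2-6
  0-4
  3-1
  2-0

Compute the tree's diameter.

6

BFS from 5 reaches 3 last, at distance 6; BFS from 3 confirms no node is farther.
Path: 5–6–2–0–4–1–3.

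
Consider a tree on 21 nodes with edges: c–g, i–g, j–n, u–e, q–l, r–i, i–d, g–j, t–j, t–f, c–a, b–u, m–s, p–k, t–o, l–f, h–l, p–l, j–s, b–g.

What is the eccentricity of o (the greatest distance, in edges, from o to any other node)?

6

The node farthest from o is e, via o–t–j–g–b–u–e — 6 edges.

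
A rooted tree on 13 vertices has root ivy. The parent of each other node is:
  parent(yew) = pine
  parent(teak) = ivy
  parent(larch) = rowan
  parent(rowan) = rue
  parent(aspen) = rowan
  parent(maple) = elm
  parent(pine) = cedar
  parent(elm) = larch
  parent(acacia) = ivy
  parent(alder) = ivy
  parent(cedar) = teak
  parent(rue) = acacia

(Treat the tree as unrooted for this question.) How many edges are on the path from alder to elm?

The path is alder–ivy–acacia–rue–rowan–larch–elm, which has 6 edges.

6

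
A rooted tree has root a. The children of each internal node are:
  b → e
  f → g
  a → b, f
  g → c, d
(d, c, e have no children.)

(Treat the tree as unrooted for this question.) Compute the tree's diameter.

A longest path is d - g - f - a - b - e, with 5 edges.

5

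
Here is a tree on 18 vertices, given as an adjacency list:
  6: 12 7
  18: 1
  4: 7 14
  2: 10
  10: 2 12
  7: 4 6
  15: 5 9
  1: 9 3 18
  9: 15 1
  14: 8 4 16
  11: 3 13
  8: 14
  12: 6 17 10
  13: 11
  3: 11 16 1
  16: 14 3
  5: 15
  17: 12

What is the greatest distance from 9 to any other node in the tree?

Distances from 9 peak at 10, attained at 2.
9–1–3–16–14–4–7–6–12–10–2

10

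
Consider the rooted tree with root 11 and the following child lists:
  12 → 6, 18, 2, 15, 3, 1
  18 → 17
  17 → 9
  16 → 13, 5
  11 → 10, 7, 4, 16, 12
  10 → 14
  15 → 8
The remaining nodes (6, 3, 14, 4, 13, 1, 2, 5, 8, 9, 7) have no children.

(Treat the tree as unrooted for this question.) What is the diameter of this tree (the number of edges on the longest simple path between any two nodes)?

Starting from 9, a farthest node is 14 at distance 6.
One longest path: 9 – 17 – 18 – 12 – 11 – 10 – 14.
So the diameter is 6.

6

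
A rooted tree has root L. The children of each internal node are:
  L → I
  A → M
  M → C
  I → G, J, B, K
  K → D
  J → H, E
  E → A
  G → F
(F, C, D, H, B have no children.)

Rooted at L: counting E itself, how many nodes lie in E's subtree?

4

E's subtree: {E, A, M, C}, size 4.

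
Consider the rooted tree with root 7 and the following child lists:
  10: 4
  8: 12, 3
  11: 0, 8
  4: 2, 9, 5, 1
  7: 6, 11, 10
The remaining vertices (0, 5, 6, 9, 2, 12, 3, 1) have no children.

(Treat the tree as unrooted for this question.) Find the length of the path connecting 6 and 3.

Walking from 6: 6–7–11–8–3. Length 4.

4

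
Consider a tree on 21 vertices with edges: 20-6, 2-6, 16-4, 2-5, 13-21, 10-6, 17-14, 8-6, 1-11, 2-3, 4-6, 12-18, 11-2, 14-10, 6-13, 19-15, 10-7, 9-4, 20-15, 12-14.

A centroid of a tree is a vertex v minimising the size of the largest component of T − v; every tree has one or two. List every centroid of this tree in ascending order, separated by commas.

If 6 is removed the pieces have sizes 6, 5, 3, 3, 2, 1, all ≤ ⌊21/2⌋ = 10.
Every other node leaves some component of size > 10, so the centroid is unique.

6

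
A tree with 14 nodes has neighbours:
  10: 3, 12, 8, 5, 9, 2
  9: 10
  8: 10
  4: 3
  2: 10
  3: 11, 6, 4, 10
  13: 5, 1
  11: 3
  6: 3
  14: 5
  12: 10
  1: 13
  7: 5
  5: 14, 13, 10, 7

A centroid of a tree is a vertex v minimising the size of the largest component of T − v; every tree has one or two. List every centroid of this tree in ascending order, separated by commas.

Removing 10 splits the tree into components of sizes 5, 4, 1, 1, 1, 1; the largest is 5 ≤ ⌊14/2⌋ = 7.
No neighbour of 10 does as well, so 10 is the unique centroid.

10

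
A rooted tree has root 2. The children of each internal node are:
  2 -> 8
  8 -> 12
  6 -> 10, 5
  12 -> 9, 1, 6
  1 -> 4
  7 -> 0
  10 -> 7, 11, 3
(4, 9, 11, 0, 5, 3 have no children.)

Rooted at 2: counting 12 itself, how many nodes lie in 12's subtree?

12's subtree: {12, 6, 1, 9, 10, 5, 4, 7, 3, 11, 0}, size 11.

11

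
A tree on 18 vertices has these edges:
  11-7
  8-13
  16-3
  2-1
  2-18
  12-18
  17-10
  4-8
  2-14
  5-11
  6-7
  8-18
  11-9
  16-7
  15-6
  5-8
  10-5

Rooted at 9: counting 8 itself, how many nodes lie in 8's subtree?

8

The subtree rooted at 8 contains: 8, 18, 4, 13, 2, 12, 14, 1 — 8 nodes.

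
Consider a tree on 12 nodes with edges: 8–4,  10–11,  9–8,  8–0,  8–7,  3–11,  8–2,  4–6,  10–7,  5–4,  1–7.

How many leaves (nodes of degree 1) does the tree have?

7

Degree-1 nodes: 0, 1, 2, 3, 5, 6, 9 — 7 of them.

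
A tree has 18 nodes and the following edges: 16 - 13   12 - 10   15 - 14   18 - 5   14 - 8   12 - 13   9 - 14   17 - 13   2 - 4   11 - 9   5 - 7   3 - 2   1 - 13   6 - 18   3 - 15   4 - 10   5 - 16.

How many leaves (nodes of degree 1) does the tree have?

6

Exactly 6 nodes have a single neighbour: 1, 6, 7, 8, 11, 17.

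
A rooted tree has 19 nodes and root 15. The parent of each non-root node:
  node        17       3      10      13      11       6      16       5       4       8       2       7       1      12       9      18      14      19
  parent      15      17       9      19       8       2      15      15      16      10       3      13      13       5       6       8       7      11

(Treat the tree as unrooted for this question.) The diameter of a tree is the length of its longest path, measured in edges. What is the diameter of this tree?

BFS from 14 reaches 12 last, at distance 14; BFS from 12 confirms no node is farther.
Path: 14 – 7 – 13 – 19 – 11 – 8 – 10 – 9 – 6 – 2 – 3 – 17 – 15 – 5 – 12.

14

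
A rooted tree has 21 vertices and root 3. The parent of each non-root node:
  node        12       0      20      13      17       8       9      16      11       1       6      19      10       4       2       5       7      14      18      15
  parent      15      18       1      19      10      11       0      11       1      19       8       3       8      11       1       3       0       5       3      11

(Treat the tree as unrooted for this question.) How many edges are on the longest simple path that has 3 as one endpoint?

A farthest node from 3 is 17.
The path 3-19-1-11-8-10-17 has 6 edges.

6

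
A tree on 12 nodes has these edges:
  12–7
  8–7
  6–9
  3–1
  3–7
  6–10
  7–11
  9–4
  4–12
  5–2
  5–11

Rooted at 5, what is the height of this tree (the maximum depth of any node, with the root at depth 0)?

7

10 sits deepest: 5 – 11 – 7 – 12 – 4 – 9 – 6 – 10 — 7 edges from the root.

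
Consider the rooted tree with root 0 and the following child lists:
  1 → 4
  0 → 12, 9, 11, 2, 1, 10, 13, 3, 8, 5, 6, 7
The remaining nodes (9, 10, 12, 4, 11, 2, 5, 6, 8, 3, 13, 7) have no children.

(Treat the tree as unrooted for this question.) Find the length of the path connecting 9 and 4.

9 - 0 - 1 - 4: 3 edges.

3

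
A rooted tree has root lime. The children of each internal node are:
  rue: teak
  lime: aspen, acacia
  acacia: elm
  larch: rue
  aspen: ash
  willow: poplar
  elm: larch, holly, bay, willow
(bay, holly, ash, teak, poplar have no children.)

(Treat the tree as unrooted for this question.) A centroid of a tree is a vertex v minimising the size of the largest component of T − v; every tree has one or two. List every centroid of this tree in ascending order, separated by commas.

Delete elm: the remaining components have sizes 4, 3, 2, 1, 1. Max 4 ≤ 6, so elm is a centroid.
No neighbour of elm does as well, so elm is the unique centroid.

elm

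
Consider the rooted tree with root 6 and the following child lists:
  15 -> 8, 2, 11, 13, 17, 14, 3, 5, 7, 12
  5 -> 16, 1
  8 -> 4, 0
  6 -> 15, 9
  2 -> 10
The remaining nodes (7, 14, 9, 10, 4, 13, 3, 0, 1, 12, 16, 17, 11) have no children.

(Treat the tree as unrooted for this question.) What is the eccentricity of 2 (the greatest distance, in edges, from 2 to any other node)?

A farthest node from 2 is 1 (9, 0, 4, 16 also at distance 3).
The path 2-15-5-1 has 3 edges.

3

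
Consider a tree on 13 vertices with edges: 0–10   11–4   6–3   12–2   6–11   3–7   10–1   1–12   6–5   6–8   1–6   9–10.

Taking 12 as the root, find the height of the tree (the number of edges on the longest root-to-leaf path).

The longest root-to-leaf path is 12-1-6-11-4 (4 edges).

4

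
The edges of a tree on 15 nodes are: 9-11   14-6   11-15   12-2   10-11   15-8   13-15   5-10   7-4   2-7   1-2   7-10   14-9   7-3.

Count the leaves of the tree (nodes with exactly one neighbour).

The leaves are 1, 3, 4, 5, 6, 8, 12, 13.
That is 8 leaves.

8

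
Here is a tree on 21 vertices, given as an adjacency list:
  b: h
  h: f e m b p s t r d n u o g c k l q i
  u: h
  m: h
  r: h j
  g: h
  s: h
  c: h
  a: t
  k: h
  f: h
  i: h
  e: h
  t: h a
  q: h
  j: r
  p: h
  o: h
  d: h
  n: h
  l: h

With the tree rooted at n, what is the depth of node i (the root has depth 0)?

Climbing from i to the root: i–h–n. That's 2 steps.

2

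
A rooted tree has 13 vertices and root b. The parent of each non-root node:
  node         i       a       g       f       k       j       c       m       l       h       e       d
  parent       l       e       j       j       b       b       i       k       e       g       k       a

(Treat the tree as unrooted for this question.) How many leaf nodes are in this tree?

Degree-1 nodes: c, d, f, h, m — 5 of them.

5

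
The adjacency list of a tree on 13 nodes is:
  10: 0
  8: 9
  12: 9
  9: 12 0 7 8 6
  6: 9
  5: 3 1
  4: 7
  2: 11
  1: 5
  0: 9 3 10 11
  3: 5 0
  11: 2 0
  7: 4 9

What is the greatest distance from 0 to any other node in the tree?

3

The node farthest from 0 is 1 (4 also at distance 3), via 0–3–5–1 — 3 edges.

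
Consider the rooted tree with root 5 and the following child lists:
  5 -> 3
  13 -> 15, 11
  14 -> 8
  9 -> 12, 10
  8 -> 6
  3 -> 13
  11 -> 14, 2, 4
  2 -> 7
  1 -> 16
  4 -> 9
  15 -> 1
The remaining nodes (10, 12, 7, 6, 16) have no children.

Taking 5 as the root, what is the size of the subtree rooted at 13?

13's subtree: {13, 11, 15, 2, 4, 14, 1, 7, 9, 8, 16, 10, 12, 6}, size 14.

14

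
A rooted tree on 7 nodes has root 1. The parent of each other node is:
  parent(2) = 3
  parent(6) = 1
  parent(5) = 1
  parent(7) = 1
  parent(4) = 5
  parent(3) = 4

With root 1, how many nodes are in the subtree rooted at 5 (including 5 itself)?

5's subtree: {5, 4, 3, 2}, size 4.

4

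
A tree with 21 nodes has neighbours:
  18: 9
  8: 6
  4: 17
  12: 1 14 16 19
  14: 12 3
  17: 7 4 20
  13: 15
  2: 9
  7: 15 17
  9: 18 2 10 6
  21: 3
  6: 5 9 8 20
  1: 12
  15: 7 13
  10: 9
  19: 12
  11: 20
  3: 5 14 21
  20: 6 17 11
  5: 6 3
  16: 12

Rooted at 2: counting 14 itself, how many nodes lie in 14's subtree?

5

Descendants of 14 (including itself): 14, 12, 19, 16, 1. That's 5.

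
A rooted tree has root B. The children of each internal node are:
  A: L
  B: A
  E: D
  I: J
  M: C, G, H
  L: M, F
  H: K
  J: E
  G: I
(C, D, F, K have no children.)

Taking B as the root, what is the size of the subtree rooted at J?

The subtree rooted at J contains: J, E, D — 3 nodes.

3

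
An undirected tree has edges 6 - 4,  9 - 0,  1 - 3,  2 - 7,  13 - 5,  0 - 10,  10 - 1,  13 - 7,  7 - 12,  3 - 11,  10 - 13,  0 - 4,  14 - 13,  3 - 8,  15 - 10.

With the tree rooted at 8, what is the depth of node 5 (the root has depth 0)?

Path from 8 to 5: 8 → 3 → 1 → 10 → 13 → 5, which has 5 edges.

5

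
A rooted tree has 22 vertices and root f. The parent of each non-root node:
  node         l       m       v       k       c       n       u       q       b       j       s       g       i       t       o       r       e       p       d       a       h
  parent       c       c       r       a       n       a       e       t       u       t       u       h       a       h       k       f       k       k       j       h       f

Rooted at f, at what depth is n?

3

Path from f to n: f–h–a–n, which has 3 edges.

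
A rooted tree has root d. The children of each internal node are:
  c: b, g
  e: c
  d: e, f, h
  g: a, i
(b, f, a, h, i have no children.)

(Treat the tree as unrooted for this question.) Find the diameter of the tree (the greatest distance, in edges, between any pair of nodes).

A longest path is a–g–c–e–d–f, with 5 edges.

5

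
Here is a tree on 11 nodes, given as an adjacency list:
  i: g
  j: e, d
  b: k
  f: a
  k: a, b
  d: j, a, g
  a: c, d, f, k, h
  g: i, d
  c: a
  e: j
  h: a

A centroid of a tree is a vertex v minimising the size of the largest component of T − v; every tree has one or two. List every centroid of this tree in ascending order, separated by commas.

a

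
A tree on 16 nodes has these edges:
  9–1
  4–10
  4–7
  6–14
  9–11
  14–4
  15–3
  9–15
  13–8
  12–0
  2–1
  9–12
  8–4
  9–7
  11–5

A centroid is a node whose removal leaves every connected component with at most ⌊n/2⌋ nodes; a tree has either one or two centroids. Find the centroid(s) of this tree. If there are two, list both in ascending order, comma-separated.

Delete 9: the remaining components have sizes 7, 2, 2, 2, 2. Max 7 ≤ 8, so 9 is a centroid.
No neighbour of 9 does as well, so 9 is the unique centroid.

9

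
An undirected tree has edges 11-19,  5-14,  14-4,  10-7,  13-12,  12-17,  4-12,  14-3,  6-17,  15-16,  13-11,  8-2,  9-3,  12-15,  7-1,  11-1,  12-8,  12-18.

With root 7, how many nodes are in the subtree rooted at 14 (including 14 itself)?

4

Descendants of 14 (including itself): 14, 3, 5, 9. That's 4.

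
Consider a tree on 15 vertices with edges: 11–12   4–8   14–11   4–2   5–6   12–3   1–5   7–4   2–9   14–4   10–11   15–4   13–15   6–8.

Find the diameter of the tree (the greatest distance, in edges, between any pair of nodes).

BFS from 3 reaches 1 last, at distance 8; BFS from 1 confirms no node is farther.
Path: 3–12–11–14–4–8–6–5–1.

8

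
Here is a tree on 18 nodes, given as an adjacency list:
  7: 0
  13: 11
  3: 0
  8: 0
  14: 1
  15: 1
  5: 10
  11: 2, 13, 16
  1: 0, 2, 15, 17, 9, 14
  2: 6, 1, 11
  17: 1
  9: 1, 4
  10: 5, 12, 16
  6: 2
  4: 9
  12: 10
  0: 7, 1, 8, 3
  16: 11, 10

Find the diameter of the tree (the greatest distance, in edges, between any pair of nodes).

Starting from 5, a farthest node is 3 at distance 7.
One longest path: 5 – 10 – 16 – 11 – 2 – 1 – 0 – 3.
So the diameter is 7.

7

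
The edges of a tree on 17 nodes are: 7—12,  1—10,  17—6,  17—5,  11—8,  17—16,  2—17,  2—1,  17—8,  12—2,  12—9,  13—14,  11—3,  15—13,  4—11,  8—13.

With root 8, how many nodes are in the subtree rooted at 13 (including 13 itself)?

3

Descendants of 13 (including itself): 13, 15, 14. That's 3.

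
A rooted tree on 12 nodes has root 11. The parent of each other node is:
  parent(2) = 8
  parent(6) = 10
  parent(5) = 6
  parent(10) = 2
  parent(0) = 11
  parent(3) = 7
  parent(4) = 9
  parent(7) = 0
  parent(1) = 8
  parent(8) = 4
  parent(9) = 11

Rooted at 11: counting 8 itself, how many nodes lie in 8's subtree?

Descendants of 8 (including itself): 8, 2, 1, 10, 6, 5. That's 6.

6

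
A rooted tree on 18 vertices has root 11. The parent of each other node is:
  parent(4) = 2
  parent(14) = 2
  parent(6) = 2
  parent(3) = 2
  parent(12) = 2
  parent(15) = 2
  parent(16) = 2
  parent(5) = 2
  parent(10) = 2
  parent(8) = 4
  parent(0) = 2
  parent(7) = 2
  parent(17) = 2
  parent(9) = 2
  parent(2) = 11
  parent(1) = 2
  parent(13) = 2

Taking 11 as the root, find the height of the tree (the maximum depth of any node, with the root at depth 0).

3

The longest root-to-leaf path is 11–2–4–8 (3 edges).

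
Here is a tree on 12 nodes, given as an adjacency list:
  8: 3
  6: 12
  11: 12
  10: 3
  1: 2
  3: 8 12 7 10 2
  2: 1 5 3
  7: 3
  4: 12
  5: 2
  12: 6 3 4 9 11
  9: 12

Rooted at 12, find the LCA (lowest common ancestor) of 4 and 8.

12

Path 4→root: 4 12; path 8→root: 8 3 12.
First common node: 12.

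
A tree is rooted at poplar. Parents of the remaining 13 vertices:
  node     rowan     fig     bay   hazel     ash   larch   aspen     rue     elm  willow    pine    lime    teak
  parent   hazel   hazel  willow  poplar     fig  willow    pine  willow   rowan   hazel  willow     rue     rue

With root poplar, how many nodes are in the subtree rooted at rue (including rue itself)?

The subtree rooted at rue contains: rue, teak, lime — 3 nodes.

3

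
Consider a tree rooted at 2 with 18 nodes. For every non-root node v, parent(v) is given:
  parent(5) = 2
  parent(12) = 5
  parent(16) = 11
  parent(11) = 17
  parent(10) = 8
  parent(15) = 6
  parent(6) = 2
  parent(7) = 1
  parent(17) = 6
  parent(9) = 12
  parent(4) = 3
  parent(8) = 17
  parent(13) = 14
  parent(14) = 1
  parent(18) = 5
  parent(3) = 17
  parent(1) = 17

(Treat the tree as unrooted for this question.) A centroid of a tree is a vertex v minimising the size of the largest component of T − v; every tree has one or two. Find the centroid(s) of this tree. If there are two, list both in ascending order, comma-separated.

17

Removing 17 splits the tree into components of sizes 7, 4, 2, 2, 2; the largest is 7 ≤ ⌊18/2⌋ = 9.
Every other node leaves some component of size > 9, so the centroid is unique.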